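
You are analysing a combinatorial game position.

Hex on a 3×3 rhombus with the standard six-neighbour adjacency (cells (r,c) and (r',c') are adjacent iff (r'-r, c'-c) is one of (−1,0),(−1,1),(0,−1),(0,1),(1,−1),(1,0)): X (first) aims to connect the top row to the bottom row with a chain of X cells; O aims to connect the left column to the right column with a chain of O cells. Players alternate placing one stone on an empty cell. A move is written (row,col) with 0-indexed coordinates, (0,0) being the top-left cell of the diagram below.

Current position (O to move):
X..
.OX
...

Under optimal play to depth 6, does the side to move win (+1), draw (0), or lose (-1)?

ply 1, O at X../.OX/... | (0,1)=-1→XO./.OX/...; (0,2)=+1→X.O/.OX/...*; (1,0)=-1→X../OOX/...; (2,0)=-1→X../.OX/O..; (2,1)=+1→X../.OX/.O.; (2,2)=+1→X../.OX/..O
ply 2, X at X.O/.OX/... | (0,1)=-1→XXO/.OX/...*; (1,0)=-1→X.O/XOX/...; (2,0)=-1→X.O/.OX/X..; (2,1)=-1→X.O/.OX/.X.; (2,2)=-1→X.O/.OX/..X
ply 3, O at XXO/.OX/... | (1,0)=+1→XXO/OOX/...*; (2,0)=+1→XXO/.OX/O..; (2,1)=+1→XXO/.OX/.O.; (2,2)=+1→XXO/.OX/..O
ply 4: XXO/OOX/... is terminal -1 (X); from X../.OX/... depth 6

value(X../.OX/..., O) = +1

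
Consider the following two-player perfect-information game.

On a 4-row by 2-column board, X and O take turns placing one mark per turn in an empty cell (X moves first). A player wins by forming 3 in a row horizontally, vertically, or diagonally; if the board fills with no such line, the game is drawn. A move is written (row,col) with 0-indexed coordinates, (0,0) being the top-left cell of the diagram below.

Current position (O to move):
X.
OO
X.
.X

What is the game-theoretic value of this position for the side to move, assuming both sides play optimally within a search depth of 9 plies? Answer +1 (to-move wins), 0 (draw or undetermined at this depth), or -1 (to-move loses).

[X./OO/X./.X] O move#1: (0,1):+0/XO/OO/X./.X*, (2,1):+0/X./OO/XO/.X, (3,0):+0/X./OO/X./OX
[XO/OO/X./.X] X move#2: (2,1):+0/XO/OO/XX/.X*, (3,0):-1/XO/OO/X./XX
[XO/OO/XX/.X] O move#3: (3,0):+0/XO/OO/XX/OX*
[XO/OO/XX/OX] end (terminal +0, X#4); searched X./OO/X./.X to 9

value(X./OO/X./.X, O) = 0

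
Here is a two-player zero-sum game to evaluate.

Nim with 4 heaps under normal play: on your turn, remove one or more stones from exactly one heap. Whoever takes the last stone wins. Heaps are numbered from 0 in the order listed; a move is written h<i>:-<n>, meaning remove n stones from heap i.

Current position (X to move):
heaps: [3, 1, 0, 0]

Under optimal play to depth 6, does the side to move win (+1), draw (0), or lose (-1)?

value((3,1,0,0), X) = +1

ply 1, X at (3,1,0,0) | h0:-1=-1→(2,1,0,0); h0:-2=+1→(1,1,0,0)*; h0:-3=-1→(0,1,0,0); h1:-1=-1→(3,0,0,0)
ply 2, O at (1,1,0,0) | h0:-1=-1→(0,1,0,0)*; h1:-1=-1→(1,0,0,0)
ply 3, X at (0,1,0,0) | h1:-1=+1→(0,0,0,0)*
ply 4: (0,0,0,0) is terminal -1 (O); from (3,1,0,0) depth 6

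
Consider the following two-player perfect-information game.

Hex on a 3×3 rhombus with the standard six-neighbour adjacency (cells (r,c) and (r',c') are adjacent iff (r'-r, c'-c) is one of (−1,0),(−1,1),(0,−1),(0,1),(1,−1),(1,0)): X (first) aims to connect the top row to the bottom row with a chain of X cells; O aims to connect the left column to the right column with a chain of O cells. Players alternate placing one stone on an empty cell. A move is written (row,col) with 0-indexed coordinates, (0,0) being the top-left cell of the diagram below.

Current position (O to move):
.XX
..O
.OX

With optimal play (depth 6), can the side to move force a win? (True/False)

O winning at [.XX/..O/.OX]: True

ply 1, O at .XX/..O/.OX | (0,0)=-1→OXX/..O/.OX; (1,0)=+1→.XX/O.O/.OX*; (1,1)=+1→.XX/.OO/.OX; (2,0)=+1→.XX/..O/OOX
ply 2, X at .XX/O.O/.OX | (0,0)=-1→XXX/O.O/.OX*; (1,1)=-1→.XX/OXO/.OX; (2,0)=-1→.XX/O.O/XOX
ply 3, O at XXX/O.O/.OX | (1,1)=+1→XXX/OOO/.OX*; (2,0)=+1→XXX/O.O/OOX
ply 4: XXX/OOO/.OX is terminal -1 (X); from .XX/..O/.OX depth 6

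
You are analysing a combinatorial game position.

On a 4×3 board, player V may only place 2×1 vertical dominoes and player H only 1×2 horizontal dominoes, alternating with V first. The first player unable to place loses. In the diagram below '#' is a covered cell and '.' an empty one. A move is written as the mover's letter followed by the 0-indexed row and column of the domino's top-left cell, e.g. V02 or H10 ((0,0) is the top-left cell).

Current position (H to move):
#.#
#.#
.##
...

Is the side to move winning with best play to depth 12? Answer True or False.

H winning at [#.#/#.#/.##/...]: False

ply 1, H at #.#/#.#/.##/... | H30=-1→#.#/#.#/.##/##.*; H31=-1→#.#/#.#/.##/.##
ply 2, V at #.#/#.#/.##/##. | V01=+1→###/###/.##/##.*
ply 3: ###/###/.##/##. is terminal -1 (H); from #.#/#.#/.##/... depth 12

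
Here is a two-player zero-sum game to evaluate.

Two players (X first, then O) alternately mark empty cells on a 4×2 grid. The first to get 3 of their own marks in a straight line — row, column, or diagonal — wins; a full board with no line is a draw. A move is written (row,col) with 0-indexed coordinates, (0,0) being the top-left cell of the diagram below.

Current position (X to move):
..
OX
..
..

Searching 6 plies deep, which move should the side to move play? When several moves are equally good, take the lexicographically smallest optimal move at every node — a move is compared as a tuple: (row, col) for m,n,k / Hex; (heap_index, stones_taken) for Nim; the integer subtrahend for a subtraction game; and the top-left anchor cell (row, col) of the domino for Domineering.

ply 1, X at ../OX/../.. | (0,0)=+0→X./OX/../..; (0,1)=+0→.X/OX/../..; (2,0)=+0→../OX/X./..; (2,1)=+1→../OX/.X/..*; (3,0)=+0→../OX/../X.; (3,1)=+0→../OX/../.X
ply 2, O at ../OX/.X/.. | (0,0)=-1→O./OX/.X/..*; (0,1)=-1→.O/OX/.X/..; (2,0)=-1→../OX/OX/..; (3,0)=-1→../OX/.X/O.; (3,1)=-1→../OX/.X/.O
ply 3, X at O./OX/.X/.. | (0,1)=+1→OX/OX/.X/..*; (2,0)=+1→O./OX/XX/..; (3,0)=-1→O./OX/.X/X.; (3,1)=+1→O./OX/.X/.X
ply 4: OX/OX/.X/.. is terminal -1 (O); from ../OX/../.. depth 6

X's best at [../OX/../..]: (2,1)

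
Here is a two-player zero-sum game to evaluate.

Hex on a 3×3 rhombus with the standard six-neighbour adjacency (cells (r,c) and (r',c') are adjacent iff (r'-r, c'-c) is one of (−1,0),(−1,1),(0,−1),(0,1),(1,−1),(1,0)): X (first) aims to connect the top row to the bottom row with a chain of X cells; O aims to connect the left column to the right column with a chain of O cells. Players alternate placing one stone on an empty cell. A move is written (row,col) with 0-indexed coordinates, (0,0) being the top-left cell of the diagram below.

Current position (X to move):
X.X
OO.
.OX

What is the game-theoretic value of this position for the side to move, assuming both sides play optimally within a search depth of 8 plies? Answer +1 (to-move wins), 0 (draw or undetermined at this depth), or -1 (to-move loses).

value(X.X/OO./.OX, X) = +1

[X.X/OO./.OX] X move#1: (0,1):-1/XXX/OO./.OX, (1,2):+1/X.X/OOX/.OX*, (2,0):-1/X.X/OO./XOX
[X.X/OOX/.OX] end (terminal -1, O#2); searched X.X/OO./.OX to 8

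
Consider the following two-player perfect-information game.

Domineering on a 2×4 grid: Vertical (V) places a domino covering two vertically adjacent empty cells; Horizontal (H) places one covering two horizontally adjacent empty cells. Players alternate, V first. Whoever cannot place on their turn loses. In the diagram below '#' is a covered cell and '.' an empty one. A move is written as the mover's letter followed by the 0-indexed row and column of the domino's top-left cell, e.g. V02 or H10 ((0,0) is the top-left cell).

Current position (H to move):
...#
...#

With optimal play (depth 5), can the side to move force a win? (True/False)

ply 1, H at ...#/...# | H00=+1→##.#/...#*; H01=+1→.###/...#; H10=+1→...#/##.#; H11=+1→...#/.###
ply 2, V at ##.#/...# | V02=-1→####/..##*
ply 3, H at ####/..## | H10=+1→####/####*
ply 4: ####/#### is terminal -1 (V); from ...#/...# depth 5

H winning at [...#/...#]: True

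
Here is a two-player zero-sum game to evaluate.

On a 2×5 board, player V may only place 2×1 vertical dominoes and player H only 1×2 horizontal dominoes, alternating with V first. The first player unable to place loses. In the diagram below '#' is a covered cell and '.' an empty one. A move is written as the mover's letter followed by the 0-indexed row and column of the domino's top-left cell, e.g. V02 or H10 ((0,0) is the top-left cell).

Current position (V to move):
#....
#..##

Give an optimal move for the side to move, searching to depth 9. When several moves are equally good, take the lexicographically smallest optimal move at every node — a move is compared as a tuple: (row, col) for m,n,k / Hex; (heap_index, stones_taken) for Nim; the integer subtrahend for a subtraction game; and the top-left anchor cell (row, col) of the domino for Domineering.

V's best at [#..../#..##]: V02

p1 V@[#..../#..##]: V01[##.../##.##]-1 V02[#.#../#.###]+1*
p2 H@[#.#../#.###]: H03[#.###/#.###]-1*
p3 V@[#.###/#.###]: V01[#####/#####]+1*
p4 H@[#####/#####] terminal -1; root [#..../#..##] d9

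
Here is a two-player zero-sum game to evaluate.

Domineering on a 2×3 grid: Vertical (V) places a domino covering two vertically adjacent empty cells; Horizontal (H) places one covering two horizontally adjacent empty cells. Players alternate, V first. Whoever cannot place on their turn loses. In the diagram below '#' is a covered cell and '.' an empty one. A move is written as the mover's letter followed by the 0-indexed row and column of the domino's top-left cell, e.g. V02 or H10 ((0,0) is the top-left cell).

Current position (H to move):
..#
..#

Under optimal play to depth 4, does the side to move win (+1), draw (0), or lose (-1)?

[..#/..#] H move#1: H00:+1/###/..#*, H10:+1/..#/###
[###/..#] end (terminal -1, V#2); searched ..#/..# to 4

value(..#/..#, H) = +1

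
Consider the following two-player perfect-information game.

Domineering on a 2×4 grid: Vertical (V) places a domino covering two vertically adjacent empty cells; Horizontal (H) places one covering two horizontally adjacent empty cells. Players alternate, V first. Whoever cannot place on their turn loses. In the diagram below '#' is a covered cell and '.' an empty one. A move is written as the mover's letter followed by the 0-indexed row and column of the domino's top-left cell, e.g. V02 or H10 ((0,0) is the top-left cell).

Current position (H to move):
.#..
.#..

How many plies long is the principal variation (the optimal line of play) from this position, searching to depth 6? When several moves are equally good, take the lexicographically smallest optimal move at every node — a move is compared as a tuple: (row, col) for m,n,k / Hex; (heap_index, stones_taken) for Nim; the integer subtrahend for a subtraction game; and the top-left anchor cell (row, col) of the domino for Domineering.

PV length from [.#../.#..]: 3 plies

p1 H@[.#../.#..]: H02[.###/.#..]+1* H12[.#../.###]+1
p2 V@[.###/.#..]: V00[####/##..]-1*
p3 H@[####/##..]: H12[####/####]+1*
p4 V@[####/####] terminal -1; root [.#../.#..] d6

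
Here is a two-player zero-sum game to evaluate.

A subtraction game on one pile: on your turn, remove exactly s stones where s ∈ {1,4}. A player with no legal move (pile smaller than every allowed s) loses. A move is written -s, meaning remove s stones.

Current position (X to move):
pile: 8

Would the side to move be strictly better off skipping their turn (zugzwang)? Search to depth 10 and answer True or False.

[8] X move#1: -1:+1/7*, -4:-1/4
[7] O move#2: -1:-1/6*, -4:-1/3
[6] X move#3: -1:+1/5*, -4:+1/2
[5] O move#4: -1:-1/4*, -4:-1/1
[4] X move#5: -1:-1/3, -4:+1/0*
[0] end (terminal -1, O#6); searched 8 to 10
suppose X passes — search the same position with O to move:
pass> [8] O move#1: -1:+1/7*, -4:-1/4
pass> [7] X move#2: -1:-1/6*, -4:-1/3
pass> [6] O move#3: -1:+1/5*, -4:+1/2
pass> [5] X move#4: -1:-1/4*, -4:-1/1
pass> [4] O move#5: -1:-1/3, -4:+1/0*
pass> [0] end (terminal -1, X#6); searched 8 to 10
for X: play +1, pass -1

zugzwang(8, X) = False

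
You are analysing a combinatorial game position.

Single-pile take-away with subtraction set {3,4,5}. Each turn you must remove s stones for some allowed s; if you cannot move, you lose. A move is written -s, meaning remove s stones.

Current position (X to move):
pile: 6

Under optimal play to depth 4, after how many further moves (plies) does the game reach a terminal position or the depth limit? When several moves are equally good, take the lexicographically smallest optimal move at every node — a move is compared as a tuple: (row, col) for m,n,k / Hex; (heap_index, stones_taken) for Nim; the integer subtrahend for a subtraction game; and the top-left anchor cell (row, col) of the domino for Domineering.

p1 X@[6]: -3[3]-1 -4[2]+1* -5[1]+1
p2 O@[2] terminal -1; root [6] d4

PV length from [6]: 1 ply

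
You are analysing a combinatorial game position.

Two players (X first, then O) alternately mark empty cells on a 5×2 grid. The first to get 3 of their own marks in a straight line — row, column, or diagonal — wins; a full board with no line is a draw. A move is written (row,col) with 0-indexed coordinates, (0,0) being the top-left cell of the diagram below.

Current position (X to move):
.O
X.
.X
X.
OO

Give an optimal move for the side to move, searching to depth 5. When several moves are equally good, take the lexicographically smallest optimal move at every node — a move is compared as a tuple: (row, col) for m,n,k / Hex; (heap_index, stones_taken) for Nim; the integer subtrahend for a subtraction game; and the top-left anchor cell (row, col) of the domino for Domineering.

X's best at [.O/X./.X/X./OO]: (1,1)

[.O/X./.X/X./OO] X move#1: (0,0):+0/XO/X./.X/X./OO, (1,1):+1/.O/XX/.X/X./OO*, (2,0):+1/.O/X./XX/X./OO, (3,1):+1/.O/X./.X/XX/OO
[.O/XX/.X/X./OO] O move#2: (0,0):-1/OO/XX/.X/X./OO*, (2,0):-1/.O/XX/OX/X./OO, (3,1):-1/.O/XX/.X/XO/OO
[OO/XX/.X/X./OO] X move#3: (2,0):+1/OO/XX/XX/X./OO*, (3,1):+1/OO/XX/.X/XX/OO
[OO/XX/XX/X./OO] end (terminal -1, O#4); searched .O/X./.X/X./OO to 5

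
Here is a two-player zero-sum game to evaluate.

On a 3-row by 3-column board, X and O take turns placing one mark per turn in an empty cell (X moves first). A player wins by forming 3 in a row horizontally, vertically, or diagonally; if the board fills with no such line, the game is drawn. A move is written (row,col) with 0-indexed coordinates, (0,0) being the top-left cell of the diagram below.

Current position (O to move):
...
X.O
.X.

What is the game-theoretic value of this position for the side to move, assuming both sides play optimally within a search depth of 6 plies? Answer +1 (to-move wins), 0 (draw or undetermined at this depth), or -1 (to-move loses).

value(.../X.O/.X., O) = 0

ply 1, O at .../X.O/.X. | (0,0)=+0→O../X.O/.X.*; (0,1)=-1→.O./X.O/.X.; (0,2)=-1→..O/X.O/.X.; (1,1)=-1→.../XOO/.X.; (2,0)=+0→.../X.O/OX.; (2,2)=-1→.../X.O/.XO
ply 2, X at O../X.O/.X. | (0,1)=+0→OX./X.O/.X.*; (0,2)=+0→O.X/X.O/.X.; (1,1)=+0→O../XXO/.X.; (2,0)=-1→O../X.O/XX.; (2,2)=+0→O../X.O/.XX
ply 3, O at OX./X.O/.X. | (0,2)=-1→OXO/X.O/.X.; (1,1)=+0→OX./XOO/.X.*; (2,0)=-1→OX./X.O/OX.; (2,2)=-1→OX./X.O/.XO
ply 4, X at OX./XOO/.X. | (0,2)=-1→OXX/XOO/.X.; (2,0)=-1→OX./XOO/XX.; (2,2)=+0→OX./XOO/.XX*
ply 5, O at OX./XOO/.XX | (0,2)=-1→OXO/XOO/.XX; (2,0)=+0→OX./XOO/OXX*
ply 6, X at OX./XOO/OXX | (0,2)=+0→OXX/XOO/OXX*
ply 7: OXX/XOO/OXX is terminal +0 (O); from .../X.O/.X. depth 6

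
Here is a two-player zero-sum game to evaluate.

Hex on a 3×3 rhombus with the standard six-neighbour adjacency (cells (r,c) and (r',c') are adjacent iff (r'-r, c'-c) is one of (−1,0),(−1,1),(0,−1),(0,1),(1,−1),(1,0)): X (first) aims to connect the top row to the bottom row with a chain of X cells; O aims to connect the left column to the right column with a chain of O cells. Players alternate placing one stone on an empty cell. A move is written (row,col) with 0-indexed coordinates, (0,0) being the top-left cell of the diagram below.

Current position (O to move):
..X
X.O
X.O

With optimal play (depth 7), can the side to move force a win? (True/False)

O winning at [..X/X.O/X.O]: False

p1 O@[..X/X.O/X.O]: (0,0)[O.X/X.O/X.O]-1* (0,1)[.OX/X.O/X.O]-1 (1,1)[..X/XOO/X.O]-1 (2,1)[..X/X.O/XOO]-1
p2 X@[O.X/X.O/X.O]: (0,1)[OXX/X.O/X.O]+1* (1,1)[O.X/XXO/X.O]+1 (2,1)[O.X/X.O/XXO]+1
p3 O@[OXX/X.O/X.O] terminal -1; root [..X/X.O/X.O] d7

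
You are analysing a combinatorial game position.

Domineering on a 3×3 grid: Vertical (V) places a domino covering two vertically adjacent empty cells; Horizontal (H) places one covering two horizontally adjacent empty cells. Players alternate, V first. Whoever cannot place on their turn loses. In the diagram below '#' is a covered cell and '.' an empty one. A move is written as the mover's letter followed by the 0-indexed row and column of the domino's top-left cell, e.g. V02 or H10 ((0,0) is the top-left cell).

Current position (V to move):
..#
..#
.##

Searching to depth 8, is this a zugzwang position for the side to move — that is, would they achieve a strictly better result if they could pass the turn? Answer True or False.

[..#/..#/.##] V move#1: V00:+1/#.#/#.#/.##*, V01:+1/.##/.##/.##, V10:-1/..#/#.#/###
[#.#/#.#/.##] end (terminal -1, H#2); searched ..#/..#/.## to 8
pass branch (H moves first from the same position):
  | [..#/..#/.##] H move#1: H00:-1/###/..#/.##, H10:+1/..#/###/.##*
  | [..#/###/.##] end (terminal -1, V#2); searched ..#/..#/.## to 8
V moving scores +1; V passing scores -1

zugzwang(..#/..#/.##, V) = False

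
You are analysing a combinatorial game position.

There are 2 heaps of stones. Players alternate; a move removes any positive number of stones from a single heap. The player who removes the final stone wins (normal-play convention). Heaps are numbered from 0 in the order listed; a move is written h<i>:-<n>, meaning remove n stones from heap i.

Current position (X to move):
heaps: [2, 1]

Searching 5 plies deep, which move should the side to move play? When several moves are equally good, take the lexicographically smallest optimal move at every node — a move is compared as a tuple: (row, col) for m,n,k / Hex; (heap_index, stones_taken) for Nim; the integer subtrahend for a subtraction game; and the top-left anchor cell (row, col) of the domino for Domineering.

X's best at [(2,1)]: h0:-1

ply 1, X at (2,1) | h0:-1=+1→(1,1)*; h0:-2=-1→(0,1); h1:-1=-1→(2,0)
ply 2, O at (1,1) | h0:-1=-1→(0,1)*; h1:-1=-1→(1,0)
ply 3, X at (0,1) | h1:-1=+1→(0,0)*
ply 4: (0,0) is terminal -1 (O); from (2,1) depth 5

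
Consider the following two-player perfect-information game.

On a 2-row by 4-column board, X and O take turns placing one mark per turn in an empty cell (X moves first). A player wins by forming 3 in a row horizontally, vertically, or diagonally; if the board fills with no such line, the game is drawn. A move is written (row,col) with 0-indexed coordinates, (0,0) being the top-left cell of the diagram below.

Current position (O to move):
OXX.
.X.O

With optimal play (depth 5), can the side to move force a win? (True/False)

O winning at [OXX./.X.O]: False

p1 O@[OXX./.X.O]: (0,3)[OXXO/.X.O]+0* (1,0)[OXX./OX.O]-1 (1,2)[OXX./.XOO]-1
p2 X@[OXXO/.X.O]: (1,0)[OXXO/XX.O]+0* (1,2)[OXXO/.XXO]+0
p3 O@[OXXO/XX.O]: (1,2)[OXXO/XXOO]+0*
p4 X@[OXXO/XXOO] terminal +0; root [OXX./.X.O] d5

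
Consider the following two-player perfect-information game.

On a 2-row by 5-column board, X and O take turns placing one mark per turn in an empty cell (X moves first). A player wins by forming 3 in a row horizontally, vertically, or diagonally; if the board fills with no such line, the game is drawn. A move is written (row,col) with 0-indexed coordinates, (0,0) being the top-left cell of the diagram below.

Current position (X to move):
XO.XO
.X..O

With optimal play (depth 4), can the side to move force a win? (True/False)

X winning at [XO.XO/.X..O]: True

p1 X@[XO.XO/.X..O]: (0,2)[XOXXO/.X..O]+0 (1,0)[XO.XO/XX..O]+0 (1,2)[XO.XO/.XX.O]+1* (1,3)[XO.XO/.X.XO]+0
p2 O@[XO.XO/.XX.O]: (0,2)[XOOXO/.XX.O]-1* (1,0)[XO.XO/OXX.O]-1 (1,3)[XO.XO/.XXOO]-1
p3 X@[XOOXO/.XX.O]: (1,0)[XOOXO/XXX.O]+1* (1,3)[XOOXO/.XXXO]+1
p4 O@[XOOXO/XXX.O] terminal -1; root [XO.XO/.X..O] d4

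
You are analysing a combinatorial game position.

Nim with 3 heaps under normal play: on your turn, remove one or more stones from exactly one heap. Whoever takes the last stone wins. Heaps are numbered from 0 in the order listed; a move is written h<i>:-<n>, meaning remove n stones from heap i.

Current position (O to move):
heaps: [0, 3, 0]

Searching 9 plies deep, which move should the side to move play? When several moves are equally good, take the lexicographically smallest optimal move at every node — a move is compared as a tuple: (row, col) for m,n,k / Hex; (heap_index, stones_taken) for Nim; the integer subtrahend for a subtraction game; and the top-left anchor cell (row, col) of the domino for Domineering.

O's best at [(0,3,0)]: h1:-3

[(0,3,0)] O move#1: h1:-1:-1/(0,2,0), h1:-2:-1/(0,1,0), h1:-3:+1/(0,0,0)*
[(0,0,0)] end (terminal -1, X#2); searched (0,3,0) to 9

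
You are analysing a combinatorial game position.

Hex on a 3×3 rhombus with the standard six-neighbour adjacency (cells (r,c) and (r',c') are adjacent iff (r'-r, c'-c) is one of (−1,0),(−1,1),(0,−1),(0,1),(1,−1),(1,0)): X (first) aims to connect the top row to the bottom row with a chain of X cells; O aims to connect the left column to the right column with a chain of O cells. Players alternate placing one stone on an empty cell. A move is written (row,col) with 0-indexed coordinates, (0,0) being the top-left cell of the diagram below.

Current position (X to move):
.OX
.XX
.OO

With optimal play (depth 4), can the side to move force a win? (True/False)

[.OX/.XX/.OO] X move#1: (0,0):-1/XOX/.XX/.OO, (1,0):-1/.OX/XXX/.OO, (2,0):+1/.OX/.XX/XOO*
[.OX/.XX/XOO] end (terminal -1, O#2); searched .OX/.XX/.OO to 4

X winning at [.OX/.XX/.OO]: True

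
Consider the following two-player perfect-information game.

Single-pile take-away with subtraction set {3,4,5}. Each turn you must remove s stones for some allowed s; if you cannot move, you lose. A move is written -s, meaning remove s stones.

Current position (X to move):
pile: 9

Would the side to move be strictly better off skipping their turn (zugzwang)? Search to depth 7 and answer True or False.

zugzwang(9, X) = True

[9] X move#1: -3:-1/6*, -4:-1/5, -5:-1/4
[6] O move#2: -3:-1/3, -4:+1/2*, -5:+1/1
[2] end (terminal -1, X#3); searched 9 to 7
pass branch (O moves first from the same position):
  | [9] O move#1: -3:-1/6*, -4:-1/5, -5:-1/4
  | [6] X move#2: -3:-1/3, -4:+1/2*, -5:+1/1
  | [2] end (terminal -1, O#3); searched 9 to 7
X moving scores -1; X passing scores +1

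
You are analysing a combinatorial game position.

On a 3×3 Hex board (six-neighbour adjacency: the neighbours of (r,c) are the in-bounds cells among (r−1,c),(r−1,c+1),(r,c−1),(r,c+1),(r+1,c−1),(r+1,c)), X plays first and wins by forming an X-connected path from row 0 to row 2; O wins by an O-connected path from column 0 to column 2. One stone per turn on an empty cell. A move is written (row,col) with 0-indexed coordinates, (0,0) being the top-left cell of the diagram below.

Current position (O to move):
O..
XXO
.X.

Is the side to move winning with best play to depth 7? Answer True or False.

p1 O@[O../XXO/.X.]: (0,1)[OO./XXO/.X.]-1* (0,2)[O.O/XXO/.X.]-1 (2,0)[O../XXO/OX.]-1 (2,2)[O../XXO/.XO]-1
p2 X@[OO./XXO/.X.]: (0,2)[OOX/XXO/.X.]+1* (2,0)[OO./XXO/XX.]-1 (2,2)[OO./XXO/.XX]-1
p3 O@[OOX/XXO/.X.] terminal -1; root [O../XXO/.X.] d7

O winning at [O../XXO/.X.]: False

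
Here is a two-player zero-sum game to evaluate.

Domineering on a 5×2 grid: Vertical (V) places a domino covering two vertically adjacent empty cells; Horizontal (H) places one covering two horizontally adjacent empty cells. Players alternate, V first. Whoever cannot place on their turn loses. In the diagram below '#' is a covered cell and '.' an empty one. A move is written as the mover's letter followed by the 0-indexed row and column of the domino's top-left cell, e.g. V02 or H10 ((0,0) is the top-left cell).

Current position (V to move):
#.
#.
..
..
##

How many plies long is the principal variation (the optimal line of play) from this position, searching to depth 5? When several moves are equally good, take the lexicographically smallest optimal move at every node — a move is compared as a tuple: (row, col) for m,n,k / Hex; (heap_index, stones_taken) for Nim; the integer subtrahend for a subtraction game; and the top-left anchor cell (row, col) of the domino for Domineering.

PV length from [#./#./../../##]: 1 ply

ply 1, V at #./#./../../## | V01=-1→##/##/../../##; V11=-1→#./##/.#/../##; V20=+1→#./#./#./#./##*; V21=+1→#./#./.#/.#/##
ply 2: #./#./#./#./## is terminal -1 (H); from #./#./../../## depth 5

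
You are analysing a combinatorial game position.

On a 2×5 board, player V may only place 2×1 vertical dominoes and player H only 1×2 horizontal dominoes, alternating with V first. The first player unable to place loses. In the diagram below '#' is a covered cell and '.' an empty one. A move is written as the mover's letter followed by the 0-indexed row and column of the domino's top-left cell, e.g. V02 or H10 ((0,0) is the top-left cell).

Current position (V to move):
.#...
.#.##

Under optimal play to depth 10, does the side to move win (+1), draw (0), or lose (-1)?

value(.#.../.#.##, V) = +1

ply 1, V at .#.../.#.## | V00=-1→##.../##.##; V02=+1→.##../.####*
ply 2, H at .##../.#### | H03=-1→.####/.####*
ply 3, V at .####/.#### | V00=+1→#####/#####*
ply 4: #####/##### is terminal -1 (H); from .#.../.#.## depth 10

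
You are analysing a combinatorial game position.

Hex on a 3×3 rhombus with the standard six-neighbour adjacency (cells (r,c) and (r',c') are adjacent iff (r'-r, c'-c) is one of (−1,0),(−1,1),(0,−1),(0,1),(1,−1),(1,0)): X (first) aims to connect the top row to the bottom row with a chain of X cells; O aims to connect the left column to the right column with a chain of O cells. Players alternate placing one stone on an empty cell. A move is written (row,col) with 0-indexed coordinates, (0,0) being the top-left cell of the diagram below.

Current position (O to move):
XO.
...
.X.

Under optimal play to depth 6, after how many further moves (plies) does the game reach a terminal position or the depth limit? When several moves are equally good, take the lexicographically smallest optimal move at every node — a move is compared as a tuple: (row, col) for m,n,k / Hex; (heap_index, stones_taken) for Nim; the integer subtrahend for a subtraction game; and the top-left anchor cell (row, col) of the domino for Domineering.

p1 O@[XO./.../.X.]: (0,2)[XOO/.../.X.]-1 (1,0)[XO./O../.X.]-1 (1,1)[XO./.O./.X.]+1* (1,2)[XO./..O/.X.]-1 (2,0)[XO./.../OX.]-1 (2,2)[XO./.../.XO]-1
p2 X@[XO./.O./.X.]: (0,2)[XOX/.O./.X.]-1* (1,0)[XO./XO./.X.]-1 (1,2)[XO./.OX/.X.]-1 (2,0)[XO./.O./XX.]-1 (2,2)[XO./.O./.XX]-1
p3 O@[XOX/.O./.X.]: (1,0)[XOX/OO./.X.]-1 (1,2)[XOX/.OO/.X.]+1* (2,0)[XOX/.O./OX.]-1 (2,2)[XOX/.O./.XO]-1
p4 X@[XOX/.OO/.X.]: (1,0)[XOX/XOO/.X.]-1* (2,0)[XOX/.OO/XX.]-1 (2,2)[XOX/.OO/.XX]-1
p5 O@[XOX/XOO/.X.]: (2,0)[XOX/XOO/OX.]+1* (2,2)[XOX/XOO/.XO]-1
p6 X@[XOX/XOO/OX.] terminal -1; root [XO./.../.X.] d6

PV length from [XO./.../.X.]: 5 plies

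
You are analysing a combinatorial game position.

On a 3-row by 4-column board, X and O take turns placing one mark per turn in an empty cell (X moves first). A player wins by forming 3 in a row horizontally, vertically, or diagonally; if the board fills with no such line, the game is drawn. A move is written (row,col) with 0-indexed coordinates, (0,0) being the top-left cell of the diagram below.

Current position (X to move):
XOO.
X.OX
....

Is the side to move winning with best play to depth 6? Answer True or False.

X winning at [XOO./X.OX/....]: True

[XOO./X.OX/....] X move#1: (0,3):-1/XOOX/X.OX/...., (1,1):-1/XOO./XXOX/...., (2,0):+1/XOO./X.OX/X...*, (2,1):-1/XOO./X.OX/.X.., (2,2):-1/XOO./X.OX/..X., (2,3):-1/XOO./X.OX/...X
[XOO./X.OX/X...] end (terminal -1, O#2); searched XOO./X.OX/.... to 6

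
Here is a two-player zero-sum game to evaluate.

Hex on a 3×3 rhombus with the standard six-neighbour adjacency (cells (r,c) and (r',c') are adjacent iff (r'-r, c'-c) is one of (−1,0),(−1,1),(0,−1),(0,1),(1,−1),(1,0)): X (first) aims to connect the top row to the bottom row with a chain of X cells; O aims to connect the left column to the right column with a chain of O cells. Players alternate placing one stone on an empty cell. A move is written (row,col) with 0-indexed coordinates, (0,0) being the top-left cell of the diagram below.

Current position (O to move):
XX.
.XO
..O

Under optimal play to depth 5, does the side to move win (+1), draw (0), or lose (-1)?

value(XX./.XO/..O, O) = -1

p1 O@[XX./.XO/..O]: (0,2)[XXO/.XO/..O]-1* (1,0)[XX./OXO/..O]-1 (2,0)[XX./.XO/O.O]-1 (2,1)[XX./.XO/.OO]-1
p2 X@[XXO/.XO/..O]: (1,0)[XXO/XXO/..O]+1* (2,0)[XXO/.XO/X.O]+1 (2,1)[XXO/.XO/.XO]+1
p3 O@[XXO/XXO/..O]: (2,0)[XXO/XXO/O.O]-1* (2,1)[XXO/XXO/.OO]-1
p4 X@[XXO/XXO/O.O]: (2,1)[XXO/XXO/OXO]+1*
p5 O@[XXO/XXO/OXO] terminal -1; root [XX./.XO/..O] d5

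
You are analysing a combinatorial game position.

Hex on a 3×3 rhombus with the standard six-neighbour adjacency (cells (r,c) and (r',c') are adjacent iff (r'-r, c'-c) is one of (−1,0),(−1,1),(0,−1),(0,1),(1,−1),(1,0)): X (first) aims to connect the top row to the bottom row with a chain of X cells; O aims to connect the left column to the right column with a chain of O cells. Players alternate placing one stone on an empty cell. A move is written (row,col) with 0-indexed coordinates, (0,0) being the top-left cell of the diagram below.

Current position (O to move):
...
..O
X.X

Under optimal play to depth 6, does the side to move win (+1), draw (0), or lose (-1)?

p1 O@[.../..O/X.X]: (0,0)[O../..O/X.X]-1 (0,1)[.O./..O/X.X]+1* (0,2)[..O/..O/X.X]-1 (1,0)[.../O.O/X.X]-1 (1,1)[.../.OO/X.X]-1 (2,1)[.../..O/XOX]-1
p2 X@[.O./..O/X.X]: (0,0)[XO./..O/X.X]-1* (0,2)[.OX/..O/X.X]-1 (1,0)[.O./X.O/X.X]-1 (1,1)[.O./.XO/X.X]-1 (2,1)[.O./..O/XXX]-1
p3 O@[XO./..O/X.X]: (0,2)[XOO/..O/X.X]-1 (1,0)[XO./O.O/X.X]+1* (1,1)[XO./.OO/X.X]-1 (2,1)[XO./..O/XOX]-1
p4 X@[XO./O.O/X.X]: (0,2)[XOX/O.O/X.X]-1* (1,1)[XO./OXO/X.X]-1 (2,1)[XO./O.O/XXX]-1
p5 O@[XOX/O.O/X.X]: (1,1)[XOX/OOO/X.X]+1* (2,1)[XOX/O.O/XOX]-1
p6 X@[XOX/OOO/X.X] terminal -1; root [.../..O/X.X] d6

value(.../..O/X.X, O) = +1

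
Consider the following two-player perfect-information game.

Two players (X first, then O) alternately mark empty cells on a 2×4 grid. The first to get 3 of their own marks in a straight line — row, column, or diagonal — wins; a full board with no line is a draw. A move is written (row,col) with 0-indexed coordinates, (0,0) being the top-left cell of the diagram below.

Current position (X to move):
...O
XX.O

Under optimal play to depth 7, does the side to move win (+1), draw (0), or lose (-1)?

value(...O/XX.O, X) = +1

p1 X@[...O/XX.O]: (0,0)[X..O/XX.O]+0 (0,1)[.X.O/XX.O]+0 (0,2)[..XO/XX.O]+0 (1,2)[...O/XXXO]+1*
p2 O@[...O/XXXO] terminal -1; root [...O/XX.O] d7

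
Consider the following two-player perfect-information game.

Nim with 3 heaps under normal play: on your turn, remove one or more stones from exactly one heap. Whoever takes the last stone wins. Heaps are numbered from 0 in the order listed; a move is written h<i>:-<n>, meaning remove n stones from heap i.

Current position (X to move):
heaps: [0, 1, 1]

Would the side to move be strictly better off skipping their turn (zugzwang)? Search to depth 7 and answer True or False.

ply 1, X at (0,1,1) | h1:-1=-1→(0,0,1)*; h2:-1=-1→(0,1,0)
ply 2, O at (0,0,1) | h2:-1=+1→(0,0,0)*
ply 3: (0,0,0) is terminal -1 (X); from (0,1,1) depth 7
pass branch (O moves first from the same position):
  | ply 1, O at (0,1,1) | h1:-1=-1→(0,0,1)*; h2:-1=-1→(0,1,0)
  | ply 2, X at (0,0,1) | h2:-1=+1→(0,0,0)*
  | ply 3: (0,0,0) is terminal -1 (O); from (0,1,1) depth 7
X moving scores -1; X passing scores +1

zugzwang((0,1,1), X) = True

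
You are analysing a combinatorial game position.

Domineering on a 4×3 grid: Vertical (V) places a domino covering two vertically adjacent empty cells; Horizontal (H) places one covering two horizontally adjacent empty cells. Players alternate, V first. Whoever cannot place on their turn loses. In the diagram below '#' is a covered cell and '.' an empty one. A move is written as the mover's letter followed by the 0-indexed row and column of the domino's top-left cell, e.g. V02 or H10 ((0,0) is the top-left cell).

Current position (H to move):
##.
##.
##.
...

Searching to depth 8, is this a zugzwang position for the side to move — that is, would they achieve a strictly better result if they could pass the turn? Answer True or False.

zugzwang(##./##./##./..., H) = False

p1 H@[##./##./##./...]: H30[##./##./##./##.]-1* H31[##./##./##./.##]-1
p2 V@[##./##./##./##.]: V02[###/###/##./##.]+1* V12[##./###/###/##.]+1 V22[##./##./###/###]+1
p3 H@[###/###/##./##.] terminal -1; root [##./##./##./...] d8
pass branch (V moves first from the same position):
  | p1 V@[##./##./##./...]: V02[###/###/##./...]-1 V12[##./###/###/...]-1 V22[##./##./###/..#]+1*
  | p2 H@[##./##./###/..#]: H30[##./##./###/###]-1*
  | p3 V@[##./##./###/###]: V02[###/###/###/###]+1*
  | p4 H@[###/###/###/###] terminal -1; root [##./##./##./...] d8
H moving scores -1; H passing scores -1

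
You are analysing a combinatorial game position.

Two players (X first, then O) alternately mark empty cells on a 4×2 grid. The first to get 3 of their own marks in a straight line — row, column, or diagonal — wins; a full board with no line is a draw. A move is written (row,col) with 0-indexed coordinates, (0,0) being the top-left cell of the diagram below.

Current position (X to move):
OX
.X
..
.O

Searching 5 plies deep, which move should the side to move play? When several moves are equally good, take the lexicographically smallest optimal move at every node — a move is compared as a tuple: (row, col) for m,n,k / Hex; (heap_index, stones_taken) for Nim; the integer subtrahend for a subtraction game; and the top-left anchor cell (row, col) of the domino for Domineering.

X's best at [OX/.X/../.O]: (2,1)

ply 1, X at OX/.X/../.O | (1,0)=+0→OX/XX/../.O; (2,0)=+0→OX/.X/X./.O; (2,1)=+1→OX/.X/.X/.O*; (3,0)=+0→OX/.X/../XO
ply 2: OX/.X/.X/.O is terminal -1 (O); from OX/.X/../.O depth 5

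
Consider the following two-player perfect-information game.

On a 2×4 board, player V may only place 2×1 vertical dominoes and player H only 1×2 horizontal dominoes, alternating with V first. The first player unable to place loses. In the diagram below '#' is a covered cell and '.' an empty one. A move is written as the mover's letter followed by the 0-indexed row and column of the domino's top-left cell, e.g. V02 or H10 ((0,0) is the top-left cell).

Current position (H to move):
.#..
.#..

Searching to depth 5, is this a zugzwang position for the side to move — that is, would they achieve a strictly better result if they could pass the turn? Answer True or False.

[.#../.#..] H move#1: H02:+1/.###/.#..*, H12:+1/.#../.###
[.###/.#..] V move#2: V00:-1/####/##..*
[####/##..] H move#3: H12:+1/####/####*
[####/####] end (terminal -1, V#4); searched .#../.#.. to 5
if H skipped the turn, V would face:
~ [.#../.#..] V move#1: V00:-1/##../##.., V02:+1/.##./.##.*, V03:+1/.#.#/.#.#
~ [.##./.##.] end (terminal -1, H#2); searched .#../.#.. to 5
compare (H): move=+1 vs pass=-1

zugzwang(.#../.#.., H) = False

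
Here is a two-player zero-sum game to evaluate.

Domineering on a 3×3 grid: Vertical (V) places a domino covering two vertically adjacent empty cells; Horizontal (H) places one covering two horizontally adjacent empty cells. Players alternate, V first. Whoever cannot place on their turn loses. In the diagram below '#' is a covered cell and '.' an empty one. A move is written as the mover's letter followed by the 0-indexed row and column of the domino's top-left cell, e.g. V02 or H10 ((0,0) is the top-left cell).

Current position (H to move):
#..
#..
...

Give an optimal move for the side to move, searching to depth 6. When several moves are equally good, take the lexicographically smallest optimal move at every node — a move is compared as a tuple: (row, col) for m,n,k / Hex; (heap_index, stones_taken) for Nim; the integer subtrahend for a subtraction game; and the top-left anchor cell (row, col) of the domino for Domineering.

H's best at [#../#../...]: H11

[#../#../...] H move#1: H01:-1/###/#../..., H11:+1/#../###/...*, H20:-1/#../#../##., H21:-1/#../#../.##
[#../###/...] end (terminal -1, V#2); searched #../#../... to 6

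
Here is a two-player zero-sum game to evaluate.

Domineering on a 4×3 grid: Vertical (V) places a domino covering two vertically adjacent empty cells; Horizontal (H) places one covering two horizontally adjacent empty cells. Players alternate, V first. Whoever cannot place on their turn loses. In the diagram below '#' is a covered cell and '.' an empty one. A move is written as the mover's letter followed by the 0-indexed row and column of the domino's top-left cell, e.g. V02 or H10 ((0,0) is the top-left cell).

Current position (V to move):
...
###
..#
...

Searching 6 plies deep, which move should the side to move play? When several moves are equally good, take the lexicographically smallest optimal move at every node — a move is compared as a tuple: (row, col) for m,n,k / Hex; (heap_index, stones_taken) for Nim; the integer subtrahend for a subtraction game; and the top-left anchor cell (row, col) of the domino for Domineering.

p1 V@[.../###/..#/...]: V20[.../###/#.#/#..]-1 V21[.../###/.##/.#.]+1*
p2 H@[.../###/.##/.#.]: H00[##./###/.##/.#.]-1* H01[.##/###/.##/.#.]-1
p3 V@[##./###/.##/.#.]: V20[##./###/###/##.]+1*
p4 H@[##./###/###/##.] terminal -1; root [.../###/..#/...] d6

V's best at [.../###/..#/...]: V21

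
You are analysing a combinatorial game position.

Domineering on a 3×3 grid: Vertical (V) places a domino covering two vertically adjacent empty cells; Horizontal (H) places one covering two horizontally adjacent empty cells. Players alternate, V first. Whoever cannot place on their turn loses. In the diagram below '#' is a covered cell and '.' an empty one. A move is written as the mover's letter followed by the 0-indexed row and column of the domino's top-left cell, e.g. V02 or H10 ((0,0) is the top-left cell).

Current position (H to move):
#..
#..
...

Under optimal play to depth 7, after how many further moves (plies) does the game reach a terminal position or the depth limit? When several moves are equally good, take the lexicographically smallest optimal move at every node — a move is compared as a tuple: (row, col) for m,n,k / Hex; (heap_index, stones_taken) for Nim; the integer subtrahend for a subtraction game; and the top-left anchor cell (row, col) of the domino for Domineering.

PV length from [#../#../...]: 1 ply

p1 H@[#../#../...]: H01[###/#../...]-1 H11[#../###/...]+1* H20[#../#../##.]-1 H21[#../#../.##]-1
p2 V@[#../###/...] terminal -1; root [#../#../...] d7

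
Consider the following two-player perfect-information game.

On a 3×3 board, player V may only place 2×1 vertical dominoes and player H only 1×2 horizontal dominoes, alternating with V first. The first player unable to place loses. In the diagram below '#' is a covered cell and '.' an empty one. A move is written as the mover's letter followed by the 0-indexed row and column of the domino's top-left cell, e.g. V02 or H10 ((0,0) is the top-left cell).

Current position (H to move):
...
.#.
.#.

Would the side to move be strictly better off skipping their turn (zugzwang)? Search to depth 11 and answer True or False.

ply 1, H at .../.#./.#. | H00=-1→##./.#./.#.*; H01=-1→.##/.#./.#.
ply 2, V at ##./.#./.#. | V02=+1→###/.##/.#.*; V10=+1→##./##./##.; V12=+1→##./.##/.##
ply 3: ###/.##/.#. is terminal -1 (H); from .../.#./.#. depth 11
if H skipped the turn, V would face:
~ ply 1, V at .../.#./.#. | V00=+1→#../##./.#.*; V02=+1→..#/.##/.#.; V10=+1→.../##./##.; V12=+1→.../.##/.##
~ ply 2, H at #../##./.#. | H01=-1→###/##./.#.*
~ ply 3, V at ###/##./.#. | V12=+1→###/###/.##*
~ ply 4: ###/###/.## is terminal -1 (H); from .../.#./.#. depth 11
compare (H): move=-1 vs pass=-1

zugzwang(.../.#./.#., H) = False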